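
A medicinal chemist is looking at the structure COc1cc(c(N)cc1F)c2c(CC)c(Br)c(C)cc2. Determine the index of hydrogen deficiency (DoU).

Molecular formula: C16H17BrFNO.
DoU = (2C + 2 + N − H − X) / 2, where X is the halogen count and O/S are ignored.
    = (2·16 + 2 + 1 − 17 − 2) / 2 = 16 / 2 = 8.

8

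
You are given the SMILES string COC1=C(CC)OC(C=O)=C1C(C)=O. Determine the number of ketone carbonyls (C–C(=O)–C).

1

The ketone motif appears at heavy-atom position 12 in the SMILES.
Other groups present: 1 aldehyde, 1 ether.
Ketone count: 1.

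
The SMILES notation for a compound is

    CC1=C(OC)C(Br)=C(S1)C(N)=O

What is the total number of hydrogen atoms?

8

Walk through each heavy atom and fill implicit hydrogens from standard valence (C 4, N 3, O 2, S 2, halogen 1):
  atom 1: C, bond orders sum to 1 (valence 4) → 3 H
  atom 2: C, bond orders sum to 4 (valence 4) → 0 H
  atom 3: C, bond orders sum to 4 (valence 4) → 0 H
  atom 4: O, bond orders sum to 2 (valence 2) → 0 H
  atom 5: C, bond orders sum to 1 (valence 4) → 3 H
  atom 6: C, bond orders sum to 4 (valence 4) → 0 H
  atom 7: Br (halogen, monovalent) → 0 H
  atom 8: C, bond orders sum to 4 (valence 4) → 0 H
  atom 9: S, bond orders sum to 2 (valence 2) → 0 H
  atom 10: C, bond orders sum to 4 (valence 4) → 0 H
  atom 11: N, bond orders sum to 1 (valence 3) → 2 H
  atom 12: O, bond orders sum to 2 (valence 2) → 0 H
Total hydrogens: 8.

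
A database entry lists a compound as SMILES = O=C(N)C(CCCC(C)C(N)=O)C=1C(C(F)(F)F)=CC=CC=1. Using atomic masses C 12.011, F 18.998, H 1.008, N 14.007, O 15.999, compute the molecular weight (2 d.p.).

First, the molecular formula is C15H19F3N2O2 (counting implicit H from valence).
  C: 15 × 12.011 = 180.165
  F: 3 × 18.998 = 56.994
  H: 19 × 1.008 = 19.152
  N: 2 × 14.007 = 28.014
  O: 2 × 15.999 = 31.998
Sum: 15×12.011 + 3×18.998 + 19×1.008 + 2×14.007 + 2×15.999 = 316.323 → 316.32 g/mol.

316.32 g/mol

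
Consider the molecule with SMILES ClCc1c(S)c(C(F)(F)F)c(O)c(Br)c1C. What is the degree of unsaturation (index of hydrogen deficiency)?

4

Molecular formula: C9H7BrClF3OS.
DoU = (2C + 2 + N − H − X) / 2, where X is the halogen count and O/S are ignored.
    = (2·9 + 2 + 0 − 7 − 5) / 2 = 8 / 2 = 4.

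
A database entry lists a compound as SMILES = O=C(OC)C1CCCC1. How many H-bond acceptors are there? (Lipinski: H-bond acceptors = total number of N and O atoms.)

N atoms: 0; O atoms: 2.
Lipinski HBA = 0 + 2 = 2.

2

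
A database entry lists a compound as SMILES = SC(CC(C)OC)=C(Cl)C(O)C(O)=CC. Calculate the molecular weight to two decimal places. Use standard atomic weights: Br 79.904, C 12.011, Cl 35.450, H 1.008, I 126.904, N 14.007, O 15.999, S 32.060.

252.75 g/mol

First, the molecular formula is C10H17ClO3S (counting implicit H from valence).
  C: 10 × 12.011 = 120.110
  Cl: 1 × 35.450 = 35.450
  H: 17 × 1.008 = 17.136
  O: 3 × 15.999 = 47.997
  S: 1 × 32.060 = 32.060
Sum: 10×12.011 + 1×35.450 + 17×1.008 + 3×15.999 + 1×32.060 = 252.753 → 252.75 g/mol.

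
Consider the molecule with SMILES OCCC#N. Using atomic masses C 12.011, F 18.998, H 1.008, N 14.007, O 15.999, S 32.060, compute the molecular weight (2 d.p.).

71.08 g/mol

First, the molecular formula is C3H5NO (counting implicit H from valence).
  C: 3 × 12.011 = 36.033
  H: 5 × 1.008 = 5.040
  N: 1 × 14.007 = 14.007
  O: 1 × 15.999 = 15.999
Sum: 3×12.011 + 5×1.008 + 1×14.007 + 1×15.999 = 71.079 → 71.08 g/mol.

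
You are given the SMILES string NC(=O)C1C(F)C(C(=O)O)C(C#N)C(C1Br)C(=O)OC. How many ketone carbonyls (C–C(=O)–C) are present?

0

Scan the SMILES for the ketone motif — none present.
Groups that are present: 1 amide, 1 carboxylic acid, 1 ester, 1 nitrile.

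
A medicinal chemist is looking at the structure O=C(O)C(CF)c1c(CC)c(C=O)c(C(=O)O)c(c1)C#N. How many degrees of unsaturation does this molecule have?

9

Molecular formula: C14H12FNO5.
DoU = (2C + 2 + N − H − X) / 2, where X is the halogen count and O/S are ignored.
    = (2·14 + 2 + 1 − 12 − 1) / 2 = 18 / 2 = 9.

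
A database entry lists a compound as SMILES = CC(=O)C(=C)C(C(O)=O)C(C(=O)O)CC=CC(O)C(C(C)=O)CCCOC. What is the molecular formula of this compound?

C19H28O8

Walk through each heavy atom and fill implicit hydrogens from standard valence (C 4, N 3, O 2, S 2, halogen 1):
  atom 1: C, bond orders sum to 1 (valence 4) → 3 H
  atom 2: C, bond orders sum to 4 (valence 4) → 0 H
  atom 3: O, bond orders sum to 2 (valence 2) → 0 H
  atom 4: C, bond orders sum to 4 (valence 4) → 0 H
  atom 5: C, bond orders sum to 2 (valence 4) → 2 H
  atom 6: C, bond orders sum to 3 (valence 4) → 1 H
  atom 7: C, bond orders sum to 4 (valence 4) → 0 H
  atom 8: O, bond orders sum to 1 (valence 2) → 1 H
  atom 9: O, bond orders sum to 2 (valence 2) → 0 H
  atom 10: C, bond orders sum to 3 (valence 4) → 1 H
  atom 11: C, bond orders sum to 4 (valence 4) → 0 H
  atom 12: O, bond orders sum to 2 (valence 2) → 0 H
  atom 13: O, bond orders sum to 1 (valence 2) → 1 H
  atom 14: C, bond orders sum to 2 (valence 4) → 2 H
  atom 15: C, bond orders sum to 3 (valence 4) → 1 H
  atom 16: C, bond orders sum to 3 (valence 4) → 1 H
  atom 17: C, bond orders sum to 3 (valence 4) → 1 H
  atom 18: O, bond orders sum to 1 (valence 2) → 1 H
  atom 19: C, bond orders sum to 3 (valence 4) → 1 H
  atom 20: C, bond orders sum to 4 (valence 4) → 0 H
  atom 21: C, bond orders sum to 1 (valence 4) → 3 H
  atom 22: O, bond orders sum to 2 (valence 2) → 0 H
  atom 23: C, bond orders sum to 2 (valence 4) → 2 H
  atom 24: C, bond orders sum to 2 (valence 4) → 2 H
  atom 25: C, bond orders sum to 2 (valence 4) → 2 H
  atom 26: O, bond orders sum to 2 (valence 2) → 0 H
  atom 27: C, bond orders sum to 1 (valence 4) → 3 H
Totals → C:19, H:28, O:8.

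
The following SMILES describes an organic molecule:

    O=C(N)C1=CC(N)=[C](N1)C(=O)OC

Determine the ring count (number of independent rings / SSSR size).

1

In SMILES, each pair of matching ring-closure digits denotes one ring-closing bond; the number of such bonds equals the number of independent rings.
Ring-closure bonds here: 1.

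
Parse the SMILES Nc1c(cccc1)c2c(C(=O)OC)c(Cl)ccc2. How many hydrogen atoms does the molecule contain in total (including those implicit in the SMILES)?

Walk through each heavy atom and fill implicit hydrogens from standard valence (C 4, N 3, O 2, S 2, halogen 1); for lowercase aromatic atoms, an aromatic c carries 1 H when it has two neighbours and 0 H with three, and aromatic n carries 0 H:
  atom 1: N, bond orders sum to 1 (valence 3) → 2 H
  atom 2: aromatic c, 3 neighbours → 0 H
  atom 3: aromatic c, 3 neighbours → 0 H
  atom 4: aromatic c, 2 neighbours → 1 H
  atom 5: aromatic c, 2 neighbours → 1 H
  atom 6: aromatic c, 2 neighbours → 1 H
  atom 7: aromatic c, 2 neighbours → 1 H
  atom 8: aromatic c, 3 neighbours → 0 H
  atom 9: aromatic c, 3 neighbours → 0 H
  atom 10: C, bond orders sum to 4 (valence 4) → 0 H
  atom 11: O, bond orders sum to 2 (valence 2) → 0 H
  atom 12: O, bond orders sum to 2 (valence 2) → 0 H
  atom 13: C, bond orders sum to 1 (valence 4) → 3 H
  atom 14: aromatic c, 3 neighbours → 0 H
  atom 15: Cl (halogen, monovalent) → 0 H
  atom 16: aromatic c, 2 neighbours → 1 H
  atom 17: aromatic c, 2 neighbours → 1 H
  atom 18: aromatic c, 2 neighbours → 1 H
Total hydrogens: 12.

12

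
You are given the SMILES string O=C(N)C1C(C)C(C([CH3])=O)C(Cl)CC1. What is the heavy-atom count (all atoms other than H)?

Every atom symbol written in the SMILES (organic subset) is one heavy atom; implicit H are not written.
Heavy atoms by element → C:10, Cl:1, N:1, O:2.
Total: 14.

14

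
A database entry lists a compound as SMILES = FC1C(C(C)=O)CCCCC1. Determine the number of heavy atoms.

Every atom symbol written in the SMILES (organic subset) is one heavy atom; implicit H are not written.
Heavy atoms by element → C:9, F:1, O:1.
Total: 11.

11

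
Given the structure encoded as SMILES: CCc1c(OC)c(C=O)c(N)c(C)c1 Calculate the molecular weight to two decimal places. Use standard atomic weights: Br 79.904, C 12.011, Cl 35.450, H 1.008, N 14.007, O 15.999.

193.25 g/mol

First, the molecular formula is C11H15NO2 (counting implicit H from valence).
  C: 11 × 12.011 = 132.121
  H: 15 × 1.008 = 15.120
  N: 1 × 14.007 = 14.007
  O: 2 × 15.999 = 31.998
Sum: 11×12.011 + 15×1.008 + 1×14.007 + 2×15.999 = 193.246 → 193.25 g/mol.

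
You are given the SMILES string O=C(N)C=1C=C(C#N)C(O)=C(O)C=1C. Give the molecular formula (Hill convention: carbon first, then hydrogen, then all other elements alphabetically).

Walk through each heavy atom and fill implicit hydrogens from standard valence (C 4, N 3, O 2, S 2, halogen 1):
  atom 1: O, bond orders sum to 2 (valence 2) → 0 H
  atom 2: C, bond orders sum to 4 (valence 4) → 0 H
  atom 3: N, bond orders sum to 1 (valence 3) → 2 H
  atom 4: C, bond orders sum to 4 (valence 4) → 0 H
  atom 5: C, bond orders sum to 3 (valence 4) → 1 H
  atom 6: C, bond orders sum to 4 (valence 4) → 0 H
  atom 7: C, bond orders sum to 4 (valence 4) → 0 H
  atom 8: N, bond orders sum to 3 (valence 3) → 0 H
  atom 9: C, bond orders sum to 4 (valence 4) → 0 H
  atom 10: O, bond orders sum to 1 (valence 2) → 1 H
  atom 11: C, bond orders sum to 4 (valence 4) → 0 H
  atom 12: O, bond orders sum to 1 (valence 2) → 1 H
  atom 13: C, bond orders sum to 4 (valence 4) → 0 H
  atom 14: C, bond orders sum to 1 (valence 4) → 3 H
Totals → C:9, H:8, N:2, O:3.
In Hill order: C9H8N2O3.

C9H8N2O3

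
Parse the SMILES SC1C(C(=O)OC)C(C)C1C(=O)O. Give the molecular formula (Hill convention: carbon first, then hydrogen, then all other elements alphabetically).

Walk through each heavy atom and fill implicit hydrogens from standard valence (C 4, N 3, O 2, S 2, halogen 1):
  atom 1: S, bond orders sum to 1 (valence 2) → 1 H
  atom 2: C, bond orders sum to 3 (valence 4) → 1 H
  atom 3: C, bond orders sum to 3 (valence 4) → 1 H
  atom 4: C, bond orders sum to 4 (valence 4) → 0 H
  atom 5: O, bond orders sum to 2 (valence 2) → 0 H
  atom 6: O, bond orders sum to 2 (valence 2) → 0 H
  atom 7: C, bond orders sum to 1 (valence 4) → 3 H
  atom 8: C, bond orders sum to 3 (valence 4) → 1 H
  atom 9: C, bond orders sum to 1 (valence 4) → 3 H
  atom 10: C, bond orders sum to 3 (valence 4) → 1 H
  atom 11: C, bond orders sum to 4 (valence 4) → 0 H
  atom 12: O, bond orders sum to 2 (valence 2) → 0 H
  atom 13: O, bond orders sum to 1 (valence 2) → 1 H
Totals → C:8, H:12, O:4, S:1.
In Hill order: C8H12O4S.

C8H12O4S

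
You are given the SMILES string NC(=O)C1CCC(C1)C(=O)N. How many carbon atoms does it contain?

7

Count every carbon token in the SMILES (each C, including those in ring-closure positions and inside branches).
Carbon count: 7.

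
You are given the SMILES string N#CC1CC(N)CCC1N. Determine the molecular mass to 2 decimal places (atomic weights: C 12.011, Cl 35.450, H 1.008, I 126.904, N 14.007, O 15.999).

First, the molecular formula is C7H13N3 (counting implicit H from valence).
  C: 7 × 12.011 = 84.077
  H: 13 × 1.008 = 13.104
  N: 3 × 14.007 = 42.021
Sum: 7×12.011 + 13×1.008 + 3×14.007 = 139.202 → 139.20 g/mol.

139.20 g/mol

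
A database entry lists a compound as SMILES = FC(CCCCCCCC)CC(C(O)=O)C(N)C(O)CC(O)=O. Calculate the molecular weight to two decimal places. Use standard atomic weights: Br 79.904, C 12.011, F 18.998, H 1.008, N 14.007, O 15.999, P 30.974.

First, the molecular formula is C16H30FNO5 (counting implicit H from valence).
  C: 16 × 12.011 = 192.176
  F: 1 × 18.998 = 18.998
  H: 30 × 1.008 = 30.240
  N: 1 × 14.007 = 14.007
  O: 5 × 15.999 = 79.995
Sum: 16×12.011 + 1×18.998 + 30×1.008 + 1×14.007 + 5×15.999 = 335.416 → 335.42 g/mol.

335.42 g/mol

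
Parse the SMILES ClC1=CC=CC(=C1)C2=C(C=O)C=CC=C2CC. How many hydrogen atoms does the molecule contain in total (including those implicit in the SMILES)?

13

Walk through each heavy atom and fill implicit hydrogens from standard valence (C 4, N 3, O 2, S 2, halogen 1):
  atom 1: Cl (halogen, monovalent) → 0 H
  atom 2: C, bond orders sum to 4 (valence 4) → 0 H
  atom 3: C, bond orders sum to 3 (valence 4) → 1 H
  atom 4: C, bond orders sum to 3 (valence 4) → 1 H
  atom 5: C, bond orders sum to 3 (valence 4) → 1 H
  atom 6: C, bond orders sum to 4 (valence 4) → 0 H
  atom 7: C, bond orders sum to 3 (valence 4) → 1 H
  atom 8: C, bond orders sum to 4 (valence 4) → 0 H
  atom 9: C, bond orders sum to 4 (valence 4) → 0 H
  atom 10: C, bond orders sum to 3 (valence 4) → 1 H
  atom 11: O, bond orders sum to 2 (valence 2) → 0 H
  atom 12: C, bond orders sum to 3 (valence 4) → 1 H
  atom 13: C, bond orders sum to 3 (valence 4) → 1 H
  atom 14: C, bond orders sum to 3 (valence 4) → 1 H
  atom 15: C, bond orders sum to 4 (valence 4) → 0 H
  atom 16: C, bond orders sum to 2 (valence 4) → 2 H
  atom 17: C, bond orders sum to 1 (valence 4) → 3 H
Total hydrogens: 13.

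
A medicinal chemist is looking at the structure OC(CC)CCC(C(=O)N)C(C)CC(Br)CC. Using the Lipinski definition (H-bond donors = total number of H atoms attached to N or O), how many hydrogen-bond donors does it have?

Donors: find every N or O and count the H atoms it carries.
  atom 1 (O): bond orders sum to 1 → 1 H
  atom 9 (O): bond orders sum to 2 → 0 H
  atom 10 (N): bond orders sum to 1 → 2 H
Lipinski HBD = 3.

3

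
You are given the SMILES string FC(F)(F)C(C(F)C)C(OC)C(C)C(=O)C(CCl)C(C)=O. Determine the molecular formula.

Walk through each heavy atom and fill implicit hydrogens from standard valence (C 4, N 3, O 2, S 2, halogen 1):
  atom 1: F (halogen, monovalent) → 0 H
  atom 2: C, bond orders sum to 4 (valence 4) → 0 H
  atom 3: F (halogen, monovalent) → 0 H
  atom 4: F (halogen, monovalent) → 0 H
  atom 5: C, bond orders sum to 3 (valence 4) → 1 H
  atom 6: C, bond orders sum to 3 (valence 4) → 1 H
  atom 7: F (halogen, monovalent) → 0 H
  atom 8: C, bond orders sum to 1 (valence 4) → 3 H
  atom 9: C, bond orders sum to 3 (valence 4) → 1 H
  atom 10: O, bond orders sum to 2 (valence 2) → 0 H
  atom 11: C, bond orders sum to 1 (valence 4) → 3 H
  atom 12: C, bond orders sum to 3 (valence 4) → 1 H
  atom 13: C, bond orders sum to 1 (valence 4) → 3 H
  atom 14: C, bond orders sum to 4 (valence 4) → 0 H
  atom 15: O, bond orders sum to 2 (valence 2) → 0 H
  atom 16: C, bond orders sum to 3 (valence 4) → 1 H
  atom 17: C, bond orders sum to 2 (valence 4) → 2 H
  atom 18: Cl (halogen, monovalent) → 0 H
  atom 19: C, bond orders sum to 4 (valence 4) → 0 H
  atom 20: C, bond orders sum to 1 (valence 4) → 3 H
  atom 21: O, bond orders sum to 2 (valence 2) → 0 H
Totals → C:13, H:19, Cl:1, F:4, O:3.

C13H19ClF4O3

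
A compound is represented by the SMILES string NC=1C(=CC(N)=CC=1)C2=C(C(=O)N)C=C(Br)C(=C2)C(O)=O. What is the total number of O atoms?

Scan the SMILES for O atoms (remember two-letter symbols like Cl and Br are single atoms).
Oxygen count: 3.

3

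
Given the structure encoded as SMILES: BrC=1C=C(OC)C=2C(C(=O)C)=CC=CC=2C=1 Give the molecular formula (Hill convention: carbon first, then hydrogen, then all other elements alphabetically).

Walk through each heavy atom and fill implicit hydrogens from standard valence (C 4, N 3, O 2, S 2, halogen 1):
  atom 1: Br (halogen, monovalent) → 0 H
  atom 2: C, bond orders sum to 4 (valence 4) → 0 H
  atom 3: C, bond orders sum to 3 (valence 4) → 1 H
  atom 4: C, bond orders sum to 4 (valence 4) → 0 H
  atom 5: O, bond orders sum to 2 (valence 2) → 0 H
  atom 6: C, bond orders sum to 1 (valence 4) → 3 H
  atom 7: C, bond orders sum to 4 (valence 4) → 0 H
  atom 8: C, bond orders sum to 4 (valence 4) → 0 H
  atom 9: C, bond orders sum to 4 (valence 4) → 0 H
  atom 10: O, bond orders sum to 2 (valence 2) → 0 H
  atom 11: C, bond orders sum to 1 (valence 4) → 3 H
  atom 12: C, bond orders sum to 3 (valence 4) → 1 H
  atom 13: C, bond orders sum to 3 (valence 4) → 1 H
  atom 14: C, bond orders sum to 3 (valence 4) → 1 H
  atom 15: C, bond orders sum to 4 (valence 4) → 0 H
  atom 16: C, bond orders sum to 3 (valence 4) → 1 H
Totals → C:13, H:11, Br:1, O:2.

C13H11BrO2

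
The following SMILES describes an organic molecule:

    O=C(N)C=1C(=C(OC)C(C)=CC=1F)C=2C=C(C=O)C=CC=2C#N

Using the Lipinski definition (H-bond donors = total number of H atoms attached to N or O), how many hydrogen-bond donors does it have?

2

Donors: find every N or O and count the H atoms it carries.
  atom 1 (O): bond orders sum to 2 → 0 H
  atom 3 (N): bond orders sum to 1 → 2 H
  atom 7 (O): bond orders sum to 2 → 0 H
  atom 18 (O): bond orders sum to 2 → 0 H
  atom 23 (N): bond orders sum to 3 → 0 H
Lipinski HBD = 2.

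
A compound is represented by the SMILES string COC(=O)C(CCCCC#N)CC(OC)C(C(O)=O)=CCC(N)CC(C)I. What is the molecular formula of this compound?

C19H31IN2O5

Walk through each heavy atom and fill implicit hydrogens from standard valence (C 4, N 3, O 2, S 2, halogen 1):
  atom 1: C, bond orders sum to 1 (valence 4) → 3 H
  atom 2: O, bond orders sum to 2 (valence 2) → 0 H
  atom 3: C, bond orders sum to 4 (valence 4) → 0 H
  atom 4: O, bond orders sum to 2 (valence 2) → 0 H
  atom 5: C, bond orders sum to 3 (valence 4) → 1 H
  atom 6: C, bond orders sum to 2 (valence 4) → 2 H
  atom 7: C, bond orders sum to 2 (valence 4) → 2 H
  atom 8: C, bond orders sum to 2 (valence 4) → 2 H
  atom 9: C, bond orders sum to 2 (valence 4) → 2 H
  atom 10: C, bond orders sum to 4 (valence 4) → 0 H
  atom 11: N, bond orders sum to 3 (valence 3) → 0 H
  atom 12: C, bond orders sum to 2 (valence 4) → 2 H
  atom 13: C, bond orders sum to 3 (valence 4) → 1 H
  atom 14: O, bond orders sum to 2 (valence 2) → 0 H
  atom 15: C, bond orders sum to 1 (valence 4) → 3 H
  atom 16: C, bond orders sum to 4 (valence 4) → 0 H
  atom 17: C, bond orders sum to 4 (valence 4) → 0 H
  atom 18: O, bond orders sum to 1 (valence 2) → 1 H
  atom 19: O, bond orders sum to 2 (valence 2) → 0 H
  atom 20: C, bond orders sum to 3 (valence 4) → 1 H
  atom 21: C, bond orders sum to 2 (valence 4) → 2 H
  atom 22: C, bond orders sum to 3 (valence 4) → 1 H
  atom 23: N, bond orders sum to 1 (valence 3) → 2 H
  atom 24: C, bond orders sum to 2 (valence 4) → 2 H
  atom 25: C, bond orders sum to 3 (valence 4) → 1 H
  atom 26: C, bond orders sum to 1 (valence 4) → 3 H
  atom 27: I (halogen, monovalent) → 0 H
Totals → C:19, H:31, I:1, N:2, O:5.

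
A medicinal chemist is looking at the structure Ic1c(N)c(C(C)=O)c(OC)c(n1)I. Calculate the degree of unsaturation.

5

Molecular formula: C8H8I2N2O2.
DoU = (2C + 2 + N − H − X) / 2, where X is the halogen count and O/S are ignored.
    = (2·8 + 2 + 2 − 8 − 2) / 2 = 10 / 2 = 5.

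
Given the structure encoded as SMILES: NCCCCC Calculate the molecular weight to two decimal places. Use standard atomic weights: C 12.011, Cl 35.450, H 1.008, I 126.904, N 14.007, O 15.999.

87.17 g/mol

First, the molecular formula is C5H13N (counting implicit H from valence).
  C: 5 × 12.011 = 60.055
  H: 13 × 1.008 = 13.104
  N: 1 × 14.007 = 14.007
Sum: 5×12.011 + 13×1.008 + 1×14.007 = 87.166 → 87.17 g/mol.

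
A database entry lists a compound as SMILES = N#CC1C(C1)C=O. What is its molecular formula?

C5H5NO

Walk through each heavy atom and fill implicit hydrogens from standard valence (C 4, N 3, O 2, S 2, halogen 1):
  atom 1: N, bond orders sum to 3 (valence 3) → 0 H
  atom 2: C, bond orders sum to 4 (valence 4) → 0 H
  atom 3: C, bond orders sum to 3 (valence 4) → 1 H
  atom 4: C, bond orders sum to 3 (valence 4) → 1 H
  atom 5: C, bond orders sum to 2 (valence 4) → 2 H
  atom 6: C, bond orders sum to 3 (valence 4) → 1 H
  atom 7: O, bond orders sum to 2 (valence 2) → 0 H
Totals → C:5, H:5, N:1, O:1.
In Hill order: C5H5NO.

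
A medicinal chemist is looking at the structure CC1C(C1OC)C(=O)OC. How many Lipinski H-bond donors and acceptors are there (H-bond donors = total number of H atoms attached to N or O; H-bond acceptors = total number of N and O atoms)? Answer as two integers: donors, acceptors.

0, 3

Donors: find every N or O and count the H atoms it carries.
  atom 5 (O): bond orders sum to 2 → 0 H
  atom 8 (O): bond orders sum to 2 → 0 H
  atom 9 (O): bond orders sum to 2 → 0 H
Lipinski HBD = 0.
Acceptors: N atoms = 0, O atoms = 3 → HBA = 3.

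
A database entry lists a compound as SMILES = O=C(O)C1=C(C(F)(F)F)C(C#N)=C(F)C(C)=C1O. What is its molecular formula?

C10H5F4NO3

Walk through each heavy atom and fill implicit hydrogens from standard valence (C 4, N 3, O 2, S 2, halogen 1):
  atom 1: O, bond orders sum to 2 (valence 2) → 0 H
  atom 2: C, bond orders sum to 4 (valence 4) → 0 H
  atom 3: O, bond orders sum to 1 (valence 2) → 1 H
  atom 4: C, bond orders sum to 4 (valence 4) → 0 H
  atom 5: C, bond orders sum to 4 (valence 4) → 0 H
  atom 6: C, bond orders sum to 4 (valence 4) → 0 H
  atom 7: F (halogen, monovalent) → 0 H
  atom 8: F (halogen, monovalent) → 0 H
  atom 9: F (halogen, monovalent) → 0 H
  atom 10: C, bond orders sum to 4 (valence 4) → 0 H
  atom 11: C, bond orders sum to 4 (valence 4) → 0 H
  atom 12: N, bond orders sum to 3 (valence 3) → 0 H
  atom 13: C, bond orders sum to 4 (valence 4) → 0 H
  atom 14: F (halogen, monovalent) → 0 H
  atom 15: C, bond orders sum to 4 (valence 4) → 0 H
  atom 16: C, bond orders sum to 1 (valence 4) → 3 H
  atom 17: C, bond orders sum to 4 (valence 4) → 0 H
  atom 18: O, bond orders sum to 1 (valence 2) → 1 H
Totals → C:10, H:5, F:4, N:1, O:3.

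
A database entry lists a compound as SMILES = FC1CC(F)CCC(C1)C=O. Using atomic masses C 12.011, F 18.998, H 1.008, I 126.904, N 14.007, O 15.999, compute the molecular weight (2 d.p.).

162.18 g/mol

First, the molecular formula is C8H12F2O (counting implicit H from valence).
  C: 8 × 12.011 = 96.088
  F: 2 × 18.998 = 37.996
  H: 12 × 1.008 = 12.096
  O: 1 × 15.999 = 15.999
Sum: 8×12.011 + 2×18.998 + 12×1.008 + 1×15.999 = 162.179 → 162.18 g/mol.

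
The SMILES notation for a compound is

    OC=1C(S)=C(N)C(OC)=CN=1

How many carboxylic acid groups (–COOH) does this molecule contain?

0

Scan the SMILES for the carboxylic acid motif — none present.
Groups that are present: 1 ether, 1 hydroxyl, 1 primary amine, 1 thiol.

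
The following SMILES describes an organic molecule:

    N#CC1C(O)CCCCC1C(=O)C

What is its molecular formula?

C10H15NO2

Walk through each heavy atom and fill implicit hydrogens from standard valence (C 4, N 3, O 2, S 2, halogen 1):
  atom 1: N, bond orders sum to 3 (valence 3) → 0 H
  atom 2: C, bond orders sum to 4 (valence 4) → 0 H
  atom 3: C, bond orders sum to 3 (valence 4) → 1 H
  atom 4: C, bond orders sum to 3 (valence 4) → 1 H
  atom 5: O, bond orders sum to 1 (valence 2) → 1 H
  atom 6: C, bond orders sum to 2 (valence 4) → 2 H
  atom 7: C, bond orders sum to 2 (valence 4) → 2 H
  atom 8: C, bond orders sum to 2 (valence 4) → 2 H
  atom 9: C, bond orders sum to 2 (valence 4) → 2 H
  atom 10: C, bond orders sum to 3 (valence 4) → 1 H
  atom 11: C, bond orders sum to 4 (valence 4) → 0 H
  atom 12: O, bond orders sum to 2 (valence 2) → 0 H
  atom 13: C, bond orders sum to 1 (valence 4) → 3 H
Totals → C:10, H:15, N:1, O:2.
In Hill order: C10H15NO2.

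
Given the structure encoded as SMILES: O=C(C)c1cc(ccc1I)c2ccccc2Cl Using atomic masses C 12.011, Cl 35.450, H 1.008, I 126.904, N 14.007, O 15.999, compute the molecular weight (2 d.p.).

356.59 g/mol

First, the molecular formula is C14H10ClIO (counting implicit H from valence).
  C: 14 × 12.011 = 168.154
  Cl: 1 × 35.450 = 35.450
  H: 10 × 1.008 = 10.080
  I: 1 × 126.904 = 126.904
  O: 1 × 15.999 = 15.999
Sum: 14×12.011 + 1×35.450 + 10×1.008 + 1×126.904 + 1×15.999 = 356.587 → 356.59 g/mol.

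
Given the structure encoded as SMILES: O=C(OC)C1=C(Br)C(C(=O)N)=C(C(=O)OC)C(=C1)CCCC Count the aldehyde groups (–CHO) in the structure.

0

Scan the SMILES for the aldehyde motif — none present.
Groups that are present: 1 amide, 2 ester.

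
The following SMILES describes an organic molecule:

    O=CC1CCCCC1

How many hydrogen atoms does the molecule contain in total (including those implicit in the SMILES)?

12

Walk through each heavy atom and fill implicit hydrogens from standard valence (C 4, N 3, O 2, S 2, halogen 1):
  atom 1: O, bond orders sum to 2 (valence 2) → 0 H
  atom 2: C, bond orders sum to 3 (valence 4) → 1 H
  atom 3: C, bond orders sum to 3 (valence 4) → 1 H
  atom 4: C, bond orders sum to 2 (valence 4) → 2 H
  atom 5: C, bond orders sum to 2 (valence 4) → 2 H
  atom 6: C, bond orders sum to 2 (valence 4) → 2 H
  atom 7: C, bond orders sum to 2 (valence 4) → 2 H
  atom 8: C, bond orders sum to 2 (valence 4) → 2 H
Total hydrogens: 12.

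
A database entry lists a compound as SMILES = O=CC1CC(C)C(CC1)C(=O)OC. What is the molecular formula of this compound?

C10H16O3

Walk through each heavy atom and fill implicit hydrogens from standard valence (C 4, N 3, O 2, S 2, halogen 1):
  atom 1: O, bond orders sum to 2 (valence 2) → 0 H
  atom 2: C, bond orders sum to 3 (valence 4) → 1 H
  atom 3: C, bond orders sum to 3 (valence 4) → 1 H
  atom 4: C, bond orders sum to 2 (valence 4) → 2 H
  atom 5: C, bond orders sum to 3 (valence 4) → 1 H
  atom 6: C, bond orders sum to 1 (valence 4) → 3 H
  atom 7: C, bond orders sum to 3 (valence 4) → 1 H
  atom 8: C, bond orders sum to 2 (valence 4) → 2 H
  atom 9: C, bond orders sum to 2 (valence 4) → 2 H
  atom 10: C, bond orders sum to 4 (valence 4) → 0 H
  atom 11: O, bond orders sum to 2 (valence 2) → 0 H
  atom 12: O, bond orders sum to 2 (valence 2) → 0 H
  atom 13: C, bond orders sum to 1 (valence 4) → 3 H
Totals → C:10, H:16, O:3.
In Hill order: C10H16O3.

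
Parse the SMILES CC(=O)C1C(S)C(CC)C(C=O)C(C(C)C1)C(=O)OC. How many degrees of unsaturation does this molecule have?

4

Degree of unsaturation = (number of rings) + (number of π bonds).
Ring closures in the SMILES: 1.
π bonds: 3 double bonds (each 1 DoU) → 3 DoU from unsaturation.
Total DoU = 1 + 3 = 4.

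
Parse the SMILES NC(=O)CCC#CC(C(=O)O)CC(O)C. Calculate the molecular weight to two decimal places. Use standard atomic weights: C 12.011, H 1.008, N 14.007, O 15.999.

First, the molecular formula is C10H15NO4 (counting implicit H from valence).
  C: 10 × 12.011 = 120.110
  H: 15 × 1.008 = 15.120
  N: 1 × 14.007 = 14.007
  O: 4 × 15.999 = 63.996
Sum: 10×12.011 + 15×1.008 + 1×14.007 + 4×15.999 = 213.233 → 213.23 g/mol.

213.23 g/mol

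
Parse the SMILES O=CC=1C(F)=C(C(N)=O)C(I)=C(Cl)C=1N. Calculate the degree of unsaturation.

Molecular formula: C8H5ClFIN2O2.
DoU = (2C + 2 + N − H − X) / 2, where X is the halogen count and O/S are ignored.
    = (2·8 + 2 + 2 − 5 − 3) / 2 = 12 / 2 = 6.

6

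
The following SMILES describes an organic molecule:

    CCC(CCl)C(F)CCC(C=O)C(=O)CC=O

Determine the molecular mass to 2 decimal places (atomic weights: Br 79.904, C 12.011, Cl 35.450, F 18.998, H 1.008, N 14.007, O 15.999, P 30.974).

First, the molecular formula is C12H18ClFO3 (counting implicit H from valence).
  C: 12 × 12.011 = 144.132
  Cl: 1 × 35.450 = 35.450
  F: 1 × 18.998 = 18.998
  H: 18 × 1.008 = 18.144
  O: 3 × 15.999 = 47.997
Sum: 12×12.011 + 1×35.450 + 1×18.998 + 18×1.008 + 3×15.999 = 264.721 → 264.72 g/mol.

264.72 g/mol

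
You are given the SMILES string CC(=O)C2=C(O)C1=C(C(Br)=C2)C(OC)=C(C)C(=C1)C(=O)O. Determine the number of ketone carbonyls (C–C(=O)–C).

The ketone motif appears at heavy-atom position 2 in the SMILES.
Other groups present: 1 carboxylic acid, 1 ether, 1 hydroxyl.
Ketone count: 1.

1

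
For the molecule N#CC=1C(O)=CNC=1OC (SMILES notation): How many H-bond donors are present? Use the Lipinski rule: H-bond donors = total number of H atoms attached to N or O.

Donors: find every N or O and count the H atoms it carries.
  atom 1 (N): bond orders sum to 3 → 0 H
  atom 5 (O): bond orders sum to 1 → 1 H
  atom 7 (N): bond orders sum to 2 → 1 H
  atom 9 (O): bond orders sum to 2 → 0 H
Lipinski HBD = 2.

2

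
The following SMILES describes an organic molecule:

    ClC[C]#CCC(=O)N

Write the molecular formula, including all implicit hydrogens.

C5H6ClNO

Walk through each heavy atom and fill implicit hydrogens from standard valence (C 4, N 3, O 2, S 2, halogen 1):
  atom 1: Cl (halogen, monovalent) → 0 H
  atom 2: C, bond orders sum to 2 (valence 4) → 2 H
  atom 3: C with explicit H count 0
  atom 4: C, bond orders sum to 4 (valence 4) → 0 H
  atom 5: C, bond orders sum to 2 (valence 4) → 2 H
  atom 6: C, bond orders sum to 4 (valence 4) → 0 H
  atom 7: O, bond orders sum to 2 (valence 2) → 0 H
  atom 8: N, bond orders sum to 1 (valence 3) → 2 H
Totals → C:5, H:6, Cl:1, N:1, O:1.
In Hill order: C5H6ClNO.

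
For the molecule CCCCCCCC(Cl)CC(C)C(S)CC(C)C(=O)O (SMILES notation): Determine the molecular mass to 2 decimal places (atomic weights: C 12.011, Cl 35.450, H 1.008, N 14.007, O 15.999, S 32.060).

First, the molecular formula is C16H31ClO2S (counting implicit H from valence).
  C: 16 × 12.011 = 192.176
  Cl: 1 × 35.450 = 35.450
  H: 31 × 1.008 = 31.248
  O: 2 × 15.999 = 31.998
  S: 1 × 32.060 = 32.060
Sum: 16×12.011 + 1×35.450 + 31×1.008 + 2×15.999 + 1×32.060 = 322.932 → 322.93 g/mol.

322.93 g/mol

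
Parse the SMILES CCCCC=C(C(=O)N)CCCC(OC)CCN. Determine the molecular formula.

C14H28N2O2

Walk through each heavy atom and fill implicit hydrogens from standard valence (C 4, N 3, O 2, S 2, halogen 1):
  atom 1: C, bond orders sum to 1 (valence 4) → 3 H
  atom 2: C, bond orders sum to 2 (valence 4) → 2 H
  atom 3: C, bond orders sum to 2 (valence 4) → 2 H
  atom 4: C, bond orders sum to 2 (valence 4) → 2 H
  atom 5: C, bond orders sum to 3 (valence 4) → 1 H
  atom 6: C, bond orders sum to 4 (valence 4) → 0 H
  atom 7: C, bond orders sum to 4 (valence 4) → 0 H
  atom 8: O, bond orders sum to 2 (valence 2) → 0 H
  atom 9: N, bond orders sum to 1 (valence 3) → 2 H
  atom 10: C, bond orders sum to 2 (valence 4) → 2 H
  atom 11: C, bond orders sum to 2 (valence 4) → 2 H
  atom 12: C, bond orders sum to 2 (valence 4) → 2 H
  atom 13: C, bond orders sum to 3 (valence 4) → 1 H
  atom 14: O, bond orders sum to 2 (valence 2) → 0 H
  atom 15: C, bond orders sum to 1 (valence 4) → 3 H
  atom 16: C, bond orders sum to 2 (valence 4) → 2 H
  atom 17: C, bond orders sum to 2 (valence 4) → 2 H
  atom 18: N, bond orders sum to 1 (valence 3) → 2 H
Totals → C:14, H:28, N:2, O:2.
In Hill order: C14H28N2O2.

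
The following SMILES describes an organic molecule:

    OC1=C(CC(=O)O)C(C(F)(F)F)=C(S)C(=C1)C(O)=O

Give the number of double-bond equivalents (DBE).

Molecular formula: C10H7F3O5S.
DoU = (2C + 2 + N − H − X) / 2, where X is the halogen count and O/S are ignored.
    = (2·10 + 2 + 0 − 7 − 3) / 2 = 12 / 2 = 6.

6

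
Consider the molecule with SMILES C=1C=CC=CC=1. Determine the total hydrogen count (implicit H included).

6

Walk through each heavy atom and fill implicit hydrogens from standard valence (C 4, N 3, O 2, S 2, halogen 1):
  atom 1: C, bond orders sum to 3 (valence 4) → 1 H
  atom 2: C, bond orders sum to 3 (valence 4) → 1 H
  atom 3: C, bond orders sum to 3 (valence 4) → 1 H
  atom 4: C, bond orders sum to 3 (valence 4) → 1 H
  atom 5: C, bond orders sum to 3 (valence 4) → 1 H
  atom 6: C, bond orders sum to 3 (valence 4) → 1 H
Total hydrogens: 6.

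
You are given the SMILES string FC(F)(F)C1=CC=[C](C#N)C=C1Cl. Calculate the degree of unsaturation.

6

Degree of unsaturation = (number of rings) + (number of π bonds).
Ring closures in the SMILES: 1.
π bonds: 3 double bonds (each 1 DoU), 1 triple bond (each 2 DoU) → 5 DoU from unsaturation.
Total DoU = 1 + 5 = 6.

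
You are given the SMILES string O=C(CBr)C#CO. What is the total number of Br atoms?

Scan the SMILES for Br atoms (remember two-letter symbols like Cl and Br are single atoms).
Bromine count: 1.

1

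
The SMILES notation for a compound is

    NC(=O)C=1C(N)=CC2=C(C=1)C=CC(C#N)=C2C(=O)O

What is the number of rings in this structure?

2

In SMILES, each pair of matching ring-closure digits denotes one ring-closing bond; the number of such bonds equals the number of independent rings.
Ring-closure bonds here: 2.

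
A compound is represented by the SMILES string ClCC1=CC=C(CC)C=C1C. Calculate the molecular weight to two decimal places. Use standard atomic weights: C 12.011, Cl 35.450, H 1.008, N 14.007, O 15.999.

168.66 g/mol

First, the molecular formula is C10H13Cl (counting implicit H from valence).
  C: 10 × 12.011 = 120.110
  Cl: 1 × 35.450 = 35.450
  H: 13 × 1.008 = 13.104
Sum: 10×12.011 + 1×35.450 + 13×1.008 = 168.664 → 168.66 g/mol.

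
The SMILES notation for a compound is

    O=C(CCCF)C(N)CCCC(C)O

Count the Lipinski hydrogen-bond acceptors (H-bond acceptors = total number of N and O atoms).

3

N atoms: 1; O atoms: 2.
Lipinski HBA = 1 + 2 = 3.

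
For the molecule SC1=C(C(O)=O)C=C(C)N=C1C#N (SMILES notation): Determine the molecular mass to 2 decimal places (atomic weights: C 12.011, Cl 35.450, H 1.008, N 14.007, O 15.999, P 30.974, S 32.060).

First, the molecular formula is C8H6N2O2S (counting implicit H from valence).
  C: 8 × 12.011 = 96.088
  H: 6 × 1.008 = 6.048
  N: 2 × 14.007 = 28.014
  O: 2 × 15.999 = 31.998
  S: 1 × 32.060 = 32.060
Sum: 8×12.011 + 6×1.008 + 2×14.007 + 2×15.999 + 1×32.060 = 194.208 → 194.21 g/mol.

194.21 g/mol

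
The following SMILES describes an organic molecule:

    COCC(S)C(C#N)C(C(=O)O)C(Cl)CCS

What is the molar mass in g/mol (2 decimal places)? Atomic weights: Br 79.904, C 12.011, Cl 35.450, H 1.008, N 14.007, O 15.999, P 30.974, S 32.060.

First, the molecular formula is C10H16ClNO3S2 (counting implicit H from valence).
  C: 10 × 12.011 = 120.110
  Cl: 1 × 35.450 = 35.450
  H: 16 × 1.008 = 16.128
  N: 1 × 14.007 = 14.007
  O: 3 × 15.999 = 47.997
  S: 2 × 32.060 = 64.120
Sum: 10×12.011 + 1×35.450 + 16×1.008 + 1×14.007 + 3×15.999 + 2×32.060 = 297.812 → 297.81 g/mol.

297.81 g/mol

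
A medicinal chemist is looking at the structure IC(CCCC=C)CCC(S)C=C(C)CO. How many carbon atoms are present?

Count every carbon token in the SMILES (each C, including those in ring-closure positions and inside branches).
Carbon count: 13.

13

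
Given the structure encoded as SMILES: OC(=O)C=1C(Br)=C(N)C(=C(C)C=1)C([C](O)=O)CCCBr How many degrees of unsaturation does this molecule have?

Degree of unsaturation = (number of rings) + (number of π bonds).
Ring closures in the SMILES: 1.
π bonds: 5 double bonds (each 1 DoU) → 5 DoU from unsaturation.
Total DoU = 1 + 5 = 6.

6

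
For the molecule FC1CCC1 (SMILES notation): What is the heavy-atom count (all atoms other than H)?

5

Every atom symbol written in the SMILES (organic subset) is one heavy atom; implicit H are not written.
Heavy atoms by element → C:4, F:1.
Total: 5.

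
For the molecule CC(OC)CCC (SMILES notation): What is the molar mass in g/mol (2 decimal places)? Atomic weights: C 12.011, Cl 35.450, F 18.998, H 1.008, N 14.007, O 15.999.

102.18 g/mol

First, the molecular formula is C6H14O (counting implicit H from valence).
  C: 6 × 12.011 = 72.066
  H: 14 × 1.008 = 14.112
  O: 1 × 15.999 = 15.999
Sum: 6×12.011 + 14×1.008 + 1×15.999 = 102.177 → 102.18 g/mol.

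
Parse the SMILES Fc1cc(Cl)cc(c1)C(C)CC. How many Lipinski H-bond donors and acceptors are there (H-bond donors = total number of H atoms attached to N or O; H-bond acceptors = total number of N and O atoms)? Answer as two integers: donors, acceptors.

Donors: find every N or O and count the H atoms it carries.
  (no N or O atoms present)
Lipinski HBD = 0.
Acceptors: N atoms = 0, O atoms = 0 → HBA = 0.

0, 0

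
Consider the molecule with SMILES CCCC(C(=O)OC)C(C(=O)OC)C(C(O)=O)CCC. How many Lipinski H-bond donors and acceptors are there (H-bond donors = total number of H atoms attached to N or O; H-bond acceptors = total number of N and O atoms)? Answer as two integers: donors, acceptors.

Donors: find every N or O and count the H atoms it carries.
  atom 6 (O): bond orders sum to 2 → 0 H
  atom 7 (O): bond orders sum to 2 → 0 H
  atom 11 (O): bond orders sum to 2 → 0 H
  atom 12 (O): bond orders sum to 2 → 0 H
  atom 16 (O): bond orders sum to 1 → 1 H
  atom 17 (O): bond orders sum to 2 → 0 H
Lipinski HBD = 1.
Acceptors: N atoms = 0, O atoms = 6 → HBA = 6.

1, 6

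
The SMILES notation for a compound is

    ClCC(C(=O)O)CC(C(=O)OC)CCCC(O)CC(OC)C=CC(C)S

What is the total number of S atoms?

Scan the SMILES for S atoms (remember two-letter symbols like Cl and Br are single atoms).
Sulfur count: 1.

1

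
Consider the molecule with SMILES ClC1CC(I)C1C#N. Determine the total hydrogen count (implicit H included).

5

Walk through each heavy atom and fill implicit hydrogens from standard valence (C 4, N 3, O 2, S 2, halogen 1):
  atom 1: Cl (halogen, monovalent) → 0 H
  atom 2: C, bond orders sum to 3 (valence 4) → 1 H
  atom 3: C, bond orders sum to 2 (valence 4) → 2 H
  atom 4: C, bond orders sum to 3 (valence 4) → 1 H
  atom 5: I (halogen, monovalent) → 0 H
  atom 6: C, bond orders sum to 3 (valence 4) → 1 H
  atom 7: C, bond orders sum to 4 (valence 4) → 0 H
  atom 8: N, bond orders sum to 3 (valence 3) → 0 H
Total hydrogens: 5.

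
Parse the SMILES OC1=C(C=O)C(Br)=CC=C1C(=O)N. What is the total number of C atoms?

Count every carbon token in the SMILES (each C, including those in ring-closure positions and inside branches).
Carbon count: 8.

8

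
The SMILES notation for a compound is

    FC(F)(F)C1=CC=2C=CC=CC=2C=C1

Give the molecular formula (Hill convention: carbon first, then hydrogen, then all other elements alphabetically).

C11H7F3

Walk through each heavy atom and fill implicit hydrogens from standard valence (C 4, N 3, O 2, S 2, halogen 1):
  atom 1: F (halogen, monovalent) → 0 H
  atom 2: C, bond orders sum to 4 (valence 4) → 0 H
  atom 3: F (halogen, monovalent) → 0 H
  atom 4: F (halogen, monovalent) → 0 H
  atom 5: C, bond orders sum to 4 (valence 4) → 0 H
  atom 6: C, bond orders sum to 3 (valence 4) → 1 H
  atom 7: C, bond orders sum to 4 (valence 4) → 0 H
  atom 8: C, bond orders sum to 3 (valence 4) → 1 H
  atom 9: C, bond orders sum to 3 (valence 4) → 1 H
  atom 10: C, bond orders sum to 3 (valence 4) → 1 H
  atom 11: C, bond orders sum to 3 (valence 4) → 1 H
  atom 12: C, bond orders sum to 4 (valence 4) → 0 H
  atom 13: C, bond orders sum to 3 (valence 4) → 1 H
  atom 14: C, bond orders sum to 3 (valence 4) → 1 H
Totals → C:11, H:7, F:3.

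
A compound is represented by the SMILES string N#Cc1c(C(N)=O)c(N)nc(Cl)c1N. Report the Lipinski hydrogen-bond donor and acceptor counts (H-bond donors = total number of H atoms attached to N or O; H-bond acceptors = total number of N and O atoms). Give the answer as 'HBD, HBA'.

6, 6

Donors: find every N or O and count the H atoms it carries.
  atom 1 (N): bond orders sum to 3 → 0 H
  atom 6 (N): bond orders sum to 1 → 2 H
  atom 7 (O): bond orders sum to 2 → 0 H
  atom 9 (N): bond orders sum to 1 → 2 H
  atom 10 (N): bond orders sum to 3 → 0 H
  atom 14 (N): bond orders sum to 1 → 2 H
Lipinski HBD = 6.
Acceptors: N atoms = 5, O atoms = 1 → HBA = 6.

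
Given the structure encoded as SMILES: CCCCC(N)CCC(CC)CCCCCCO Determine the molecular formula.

Walk through each heavy atom and fill implicit hydrogens from standard valence (C 4, N 3, O 2, S 2, halogen 1):
  atom 1: C, bond orders sum to 1 (valence 4) → 3 H
  atom 2: C, bond orders sum to 2 (valence 4) → 2 H
  atom 3: C, bond orders sum to 2 (valence 4) → 2 H
  atom 4: C, bond orders sum to 2 (valence 4) → 2 H
  atom 5: C, bond orders sum to 3 (valence 4) → 1 H
  atom 6: N, bond orders sum to 1 (valence 3) → 2 H
  atom 7: C, bond orders sum to 2 (valence 4) → 2 H
  atom 8: C, bond orders sum to 2 (valence 4) → 2 H
  atom 9: C, bond orders sum to 3 (valence 4) → 1 H
  atom 10: C, bond orders sum to 2 (valence 4) → 2 H
  atom 11: C, bond orders sum to 1 (valence 4) → 3 H
  atom 12: C, bond orders sum to 2 (valence 4) → 2 H
  atom 13: C, bond orders sum to 2 (valence 4) → 2 H
  atom 14: C, bond orders sum to 2 (valence 4) → 2 H
  atom 15: C, bond orders sum to 2 (valence 4) → 2 H
  atom 16: C, bond orders sum to 2 (valence 4) → 2 H
  atom 17: C, bond orders sum to 2 (valence 4) → 2 H
  atom 18: O, bond orders sum to 1 (valence 2) → 1 H
Totals → C:16, H:35, N:1, O:1.

C16H35NO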